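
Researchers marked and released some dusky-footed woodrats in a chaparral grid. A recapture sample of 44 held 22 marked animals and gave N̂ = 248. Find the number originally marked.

From N = M·C/R: M = N·R / C = 248·22 / 44 = 5456 / 44 = 124.

M = 124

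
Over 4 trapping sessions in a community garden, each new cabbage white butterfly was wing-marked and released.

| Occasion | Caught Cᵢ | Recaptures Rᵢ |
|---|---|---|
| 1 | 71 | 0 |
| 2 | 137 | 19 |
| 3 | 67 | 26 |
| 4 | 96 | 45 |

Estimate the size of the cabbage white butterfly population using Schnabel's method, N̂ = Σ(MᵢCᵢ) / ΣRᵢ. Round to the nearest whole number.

N ≈ 494

Marked at large before each occasion: Mᵢ = Σⱼ<ᵢ (Cⱼ − Rⱼ) → M1=0, M2=71, M3=189, M4=230
Σ MᵢCᵢ = 0·71 + 71·137 + 189·67 + 230·96 = 0 + 9727 + 12663 + 22080 = 44470
Σ Rᵢ = 0 + 19 + 26 + 45 = 90
N̂ = 44470 / 90 ≈ 494.1 → 494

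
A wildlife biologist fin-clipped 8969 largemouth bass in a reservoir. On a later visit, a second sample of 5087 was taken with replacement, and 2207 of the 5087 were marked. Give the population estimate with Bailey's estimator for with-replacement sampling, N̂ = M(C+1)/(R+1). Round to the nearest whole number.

N̂ = 8969·(5087+1)/(2207+1) = 8969·5088/2208 = 45634272/2208 ≈ 20667.7 → 20668

N ≈ 20,668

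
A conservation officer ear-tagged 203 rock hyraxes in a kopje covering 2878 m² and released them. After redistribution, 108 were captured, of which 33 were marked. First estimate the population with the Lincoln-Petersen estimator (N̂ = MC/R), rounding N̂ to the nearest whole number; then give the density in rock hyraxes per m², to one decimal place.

density ≈ 0.2 rock hyraxes per m²

N̂ = 203·108/33 = 21924/33 ≈ 664.4 → 664
Density = N̂ / area = 664 / 2878 ≈ 0.23 → 0.2 per m²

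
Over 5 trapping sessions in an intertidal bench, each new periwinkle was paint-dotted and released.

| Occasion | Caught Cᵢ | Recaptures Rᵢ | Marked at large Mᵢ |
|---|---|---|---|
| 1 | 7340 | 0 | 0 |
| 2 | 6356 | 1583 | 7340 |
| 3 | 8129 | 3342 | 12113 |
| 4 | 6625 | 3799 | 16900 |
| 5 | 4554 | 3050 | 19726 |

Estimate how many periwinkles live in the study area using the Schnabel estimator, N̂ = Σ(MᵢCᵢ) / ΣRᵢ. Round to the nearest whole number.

Σ MᵢCᵢ = 0·7340 + 7340·6356 + 12113·8129 + 16900·6625 + 19726·4554 = 0 + 46653040 + 98466577 + 111962500 + 89832204 = 346914321
Σ Rᵢ = 0 + 1583 + 3342 + 3799 + 3050 = 11774
N̂ = 346914321 / 11774 ≈ 29464.4 → 29464

N ≈ 29,464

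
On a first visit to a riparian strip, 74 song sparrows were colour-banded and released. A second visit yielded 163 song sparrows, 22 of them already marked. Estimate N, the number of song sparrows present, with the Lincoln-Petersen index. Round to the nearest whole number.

N ≈ 548

The marked fraction in the recapture sample should equal the marked fraction in the population: 22/163 = 74/N.
N = (74 × 163) / 22 = 12062 / 22 ≈ 548.3 → 548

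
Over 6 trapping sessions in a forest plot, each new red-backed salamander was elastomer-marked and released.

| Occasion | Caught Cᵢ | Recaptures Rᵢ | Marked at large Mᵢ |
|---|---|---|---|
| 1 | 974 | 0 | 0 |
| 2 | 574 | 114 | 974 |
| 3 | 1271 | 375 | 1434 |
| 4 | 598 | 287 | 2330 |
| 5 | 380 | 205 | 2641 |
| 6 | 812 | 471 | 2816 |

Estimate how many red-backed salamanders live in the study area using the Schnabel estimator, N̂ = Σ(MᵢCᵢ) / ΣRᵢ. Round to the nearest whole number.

Σ MᵢCᵢ = 0·974 + 974·574 + 1434·1271 + 2330·598 + 2641·380 + 2816·812 = 0 + 559076 + 1822614 + 1393340 + 1003580 + 2286592 = 7065202
Σ Rᵢ = 0 + 114 + 375 + 287 + 205 + 471 = 1452
N̂ = 7065202 / 1452 ≈ 4865.8 → 4866

N ≈ 4866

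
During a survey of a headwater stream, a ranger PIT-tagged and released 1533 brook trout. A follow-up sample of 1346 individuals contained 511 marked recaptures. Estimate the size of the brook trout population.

N = 4038

If marked individuals mix randomly, R/C ≈ M/N, giving N ≈ M·C/R.
N = (1533 × 1346) / 511 = 2063418 / 511 = 4038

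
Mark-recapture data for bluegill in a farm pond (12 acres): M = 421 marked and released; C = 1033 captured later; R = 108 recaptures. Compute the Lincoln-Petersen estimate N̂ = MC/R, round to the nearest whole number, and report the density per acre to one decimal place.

N̂ = 421·1033/108 = 434893/108 ≈ 4026.8 → 4027
Density = N̂ / area = 4027 / 12 ≈ 335.58 → 335.6 per acre

density ≈ 335.6 bluegill per acre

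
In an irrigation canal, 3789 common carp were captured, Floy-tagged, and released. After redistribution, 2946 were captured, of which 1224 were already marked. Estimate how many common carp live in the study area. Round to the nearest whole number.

N = (3789 × 2946) / 1224 = 11162394 / 1224 ≈ 9119.6 → 9120

N ≈ 9120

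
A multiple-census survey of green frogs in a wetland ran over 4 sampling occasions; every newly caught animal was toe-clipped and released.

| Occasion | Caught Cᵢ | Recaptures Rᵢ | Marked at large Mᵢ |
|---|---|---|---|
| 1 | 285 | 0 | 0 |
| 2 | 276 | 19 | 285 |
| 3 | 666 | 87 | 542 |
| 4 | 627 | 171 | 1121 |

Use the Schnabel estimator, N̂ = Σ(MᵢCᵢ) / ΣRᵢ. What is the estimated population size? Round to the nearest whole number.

N ≈ 4125

Σ MᵢCᵢ = 0·285 + 285·276 + 542·666 + 1121·627 = 0 + 78660 + 360972 + 702867 = 1142499
Σ Rᵢ = 0 + 19 + 87 + 171 = 277
N̂ = 1142499 / 277 ≈ 4124.5 → 4125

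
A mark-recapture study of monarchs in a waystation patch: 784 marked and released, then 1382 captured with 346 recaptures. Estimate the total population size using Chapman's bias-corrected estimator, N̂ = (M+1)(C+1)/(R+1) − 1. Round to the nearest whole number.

N ≈ 3128

N̂ = (784+1)(1382+1)/(346+1) − 1 = 785·1383/347 − 1
= 1085655/347 − 1 ≈ 3128.7 − 1 ≈ 3127.7 → 3128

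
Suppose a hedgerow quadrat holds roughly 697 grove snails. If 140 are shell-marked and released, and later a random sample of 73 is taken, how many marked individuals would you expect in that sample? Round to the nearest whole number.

expected recaptures ≈ 15

Expected recaptures E[R] = M·C / N.
E[R] = 140 × 73 / 697 = 10220 / 697 ≈ 14.7 → 15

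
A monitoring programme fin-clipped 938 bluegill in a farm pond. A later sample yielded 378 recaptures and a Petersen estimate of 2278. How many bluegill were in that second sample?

C = 918

From N = M·C/R: C = N·R / M = 2278·378 / 938 = 861084 / 938 = 918.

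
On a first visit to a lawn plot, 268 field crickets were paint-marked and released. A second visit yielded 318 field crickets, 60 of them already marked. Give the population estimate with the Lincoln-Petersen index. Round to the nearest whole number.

The marked fraction in the recapture sample should equal the marked fraction in the population: 60/318 = 268/N.
N = (268 × 318) / 60 = 85224 / 60 ≈ 1420.4 → 1420

N ≈ 1420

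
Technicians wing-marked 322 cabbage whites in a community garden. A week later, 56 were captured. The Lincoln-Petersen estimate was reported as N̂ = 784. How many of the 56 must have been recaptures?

From N = M·C/R: R = M·C / N = 322·56 / 784 = 18032 / 784 = 23.

R = 23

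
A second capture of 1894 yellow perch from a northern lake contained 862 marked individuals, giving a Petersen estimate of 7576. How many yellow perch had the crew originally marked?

M = 3448

From N = M·C/R: M = N·R / C = 7576·862 / 1894 = 6530512 / 1894 = 3448.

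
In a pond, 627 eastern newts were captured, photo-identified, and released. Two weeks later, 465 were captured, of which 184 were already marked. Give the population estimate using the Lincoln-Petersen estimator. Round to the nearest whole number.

Lincoln-Petersen assumes M/N = R/C, so N = M·C / R.
N = (627 × 465) / 184 = 291555 / 184 ≈ 1584.5 → 1585

N ≈ 1585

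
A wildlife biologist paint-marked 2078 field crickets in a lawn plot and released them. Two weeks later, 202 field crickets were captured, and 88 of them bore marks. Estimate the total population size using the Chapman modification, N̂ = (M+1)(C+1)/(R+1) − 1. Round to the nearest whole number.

N̂ = (2078+1)(202+1)/(88+1) − 1 = 2079·203/89 − 1
= 422037/89 − 1 ≈ 4742.0 − 1 ≈ 4741.0 → 4741

N ≈ 4741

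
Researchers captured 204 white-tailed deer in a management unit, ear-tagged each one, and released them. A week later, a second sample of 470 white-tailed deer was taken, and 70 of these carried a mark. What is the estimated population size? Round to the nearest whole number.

N = (204 × 470) / 70 = 95880 / 70 ≈ 1369.7 → 1370

N ≈ 1370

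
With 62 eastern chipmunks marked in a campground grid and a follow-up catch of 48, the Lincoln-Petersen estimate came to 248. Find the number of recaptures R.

From N = M·C/R: R = M·C / N = 62·48 / 248 = 2976 / 248 = 12.

R = 12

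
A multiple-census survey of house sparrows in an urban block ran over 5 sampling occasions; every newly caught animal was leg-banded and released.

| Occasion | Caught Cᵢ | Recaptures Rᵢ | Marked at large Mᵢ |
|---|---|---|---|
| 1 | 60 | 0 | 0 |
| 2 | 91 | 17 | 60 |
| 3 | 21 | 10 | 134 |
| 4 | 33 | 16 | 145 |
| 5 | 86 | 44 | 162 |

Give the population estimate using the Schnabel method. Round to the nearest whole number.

Σ MᵢCᵢ = 0·60 + 60·91 + 134·21 + 145·33 + 162·86 = 0 + 5460 + 2814 + 4785 + 13932 = 26991
Σ Rᵢ = 0 + 17 + 10 + 16 + 44 = 87
N̂ = 26991 / 87 ≈ 310.2 → 310

N ≈ 310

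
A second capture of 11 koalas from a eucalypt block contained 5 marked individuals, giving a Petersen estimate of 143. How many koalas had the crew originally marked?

M = 65

From N = M·C/R: M = N·R / C = 143·5 / 11 = 715 / 11 = 65.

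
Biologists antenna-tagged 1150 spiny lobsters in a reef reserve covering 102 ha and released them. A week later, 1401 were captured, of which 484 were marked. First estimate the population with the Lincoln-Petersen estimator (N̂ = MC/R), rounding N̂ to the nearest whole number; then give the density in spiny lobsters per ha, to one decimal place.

density ≈ 32.6 spiny lobsters per ha

N̂ = 1150·1401/484 = 1611150/484 ≈ 3328.8 → 3329
Density = N̂ / area = 3329 / 102 ≈ 32.64 → 32.6 per ha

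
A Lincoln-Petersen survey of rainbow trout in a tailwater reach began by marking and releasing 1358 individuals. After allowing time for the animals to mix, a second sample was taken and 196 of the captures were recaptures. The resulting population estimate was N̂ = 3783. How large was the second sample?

C = 546

From N = M·C/R: C = N·R / M = 3783·196 / 1358 = 741468 / 1358 = 546.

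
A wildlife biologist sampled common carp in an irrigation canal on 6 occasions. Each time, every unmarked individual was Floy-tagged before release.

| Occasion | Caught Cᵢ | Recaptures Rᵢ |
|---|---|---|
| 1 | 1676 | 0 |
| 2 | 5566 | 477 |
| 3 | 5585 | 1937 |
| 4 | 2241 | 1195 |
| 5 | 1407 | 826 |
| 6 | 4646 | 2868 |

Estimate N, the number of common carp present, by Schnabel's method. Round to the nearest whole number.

N ≈ 19,514

Marked at large before each occasion: Mᵢ = Σⱼ<ᵢ (Cⱼ − Rⱼ) → M1=0, M2=1676, M3=6765, M4=10413, M5=11459, M6=12040
Σ MᵢCᵢ = 0·1676 + 1676·5566 + 6765·5585 + 10413·2241 + 11459·1407 + 12040·4646 = 0 + 9328616 + 37782525 + 23335533 + 16122813 + 55937840 = 142507327
Σ Rᵢ = 0 + 477 + 1937 + 1195 + 826 + 2868 = 7303
N̂ = 142507327 / 7303 ≈ 19513.5 → 19514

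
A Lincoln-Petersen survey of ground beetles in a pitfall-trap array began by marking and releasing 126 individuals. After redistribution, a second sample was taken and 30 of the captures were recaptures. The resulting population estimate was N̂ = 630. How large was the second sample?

From N = M·C/R: C = N·R / M = 630·30 / 126 = 18900 / 126 = 150.

C = 150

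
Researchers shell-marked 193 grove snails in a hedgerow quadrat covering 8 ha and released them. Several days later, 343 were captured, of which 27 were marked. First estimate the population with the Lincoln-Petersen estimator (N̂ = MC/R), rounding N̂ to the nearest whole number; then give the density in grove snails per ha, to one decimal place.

N̂ = 193·343/27 = 66199/27 ≈ 2451.8 → 2452
Density = N̂ / area = 2452 / 8 ≈ 306.50 → 306.5 per ha

density ≈ 306.5 grove snails per ha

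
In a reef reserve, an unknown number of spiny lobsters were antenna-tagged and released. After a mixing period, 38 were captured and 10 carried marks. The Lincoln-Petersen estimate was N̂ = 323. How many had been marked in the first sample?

From N = M·C/R: M = N·R / C = 323·10 / 38 = 3230 / 38 = 85.

M = 85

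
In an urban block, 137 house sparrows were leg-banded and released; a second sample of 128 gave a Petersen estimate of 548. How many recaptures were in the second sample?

R = 32

From N = M·C/R: R = M·C / N = 137·128 / 548 = 17536 / 548 = 32.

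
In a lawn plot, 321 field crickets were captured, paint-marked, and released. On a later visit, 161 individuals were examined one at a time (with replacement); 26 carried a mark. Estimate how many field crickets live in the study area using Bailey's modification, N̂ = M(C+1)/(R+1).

N = 1926

N̂ = 321·(161+1)/(26+1) = 321·162/27 = 52002/27 = 1926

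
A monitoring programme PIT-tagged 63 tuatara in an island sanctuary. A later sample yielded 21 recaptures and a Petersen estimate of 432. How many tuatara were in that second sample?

From N = M·C/R: C = N·R / M = 432·21 / 63 = 9072 / 63 = 144.

C = 144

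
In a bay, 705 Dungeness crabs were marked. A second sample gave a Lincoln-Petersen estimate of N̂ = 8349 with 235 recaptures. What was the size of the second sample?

C = 2783

From N = M·C/R: C = N·R / M = 8349·235 / 705 = 1962015 / 705 = 2783.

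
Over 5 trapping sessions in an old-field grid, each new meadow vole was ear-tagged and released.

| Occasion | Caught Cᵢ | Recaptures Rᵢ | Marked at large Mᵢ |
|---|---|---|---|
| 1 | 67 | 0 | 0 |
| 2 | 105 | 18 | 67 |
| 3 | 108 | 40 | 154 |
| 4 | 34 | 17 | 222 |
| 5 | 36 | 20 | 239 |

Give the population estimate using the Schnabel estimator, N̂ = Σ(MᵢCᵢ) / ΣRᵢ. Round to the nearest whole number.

N ≈ 419

Σ MᵢCᵢ = 0·67 + 67·105 + 154·108 + 222·34 + 239·36 = 0 + 7035 + 16632 + 7548 + 8604 = 39819
Σ Rᵢ = 0 + 18 + 40 + 17 + 20 = 95
N̂ = 39819 / 95 ≈ 419.1 → 419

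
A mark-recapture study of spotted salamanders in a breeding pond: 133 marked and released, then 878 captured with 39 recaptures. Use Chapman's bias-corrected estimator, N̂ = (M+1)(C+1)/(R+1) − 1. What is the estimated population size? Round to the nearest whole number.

N̂ = (133+1)(878+1)/(39+1) − 1 = 134·879/40 − 1
= 117786/40 − 1 ≈ 2944.7 − 1 ≈ 2943.7 → 2944

N ≈ 2944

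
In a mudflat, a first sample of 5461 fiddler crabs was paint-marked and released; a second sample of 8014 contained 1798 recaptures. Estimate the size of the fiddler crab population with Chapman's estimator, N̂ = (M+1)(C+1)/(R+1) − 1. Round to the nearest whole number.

N̂ = (5461+1)(8014+1)/(1798+1) − 1 = 5462·8015/1799 − 1
= 43777930/1799 − 1 ≈ 24334.6 − 1 ≈ 24333.6 → 24334

N ≈ 24,334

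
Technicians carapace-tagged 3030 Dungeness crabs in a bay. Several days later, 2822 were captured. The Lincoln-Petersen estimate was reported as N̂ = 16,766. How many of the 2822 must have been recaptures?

From N = M·C/R: R = M·C / N = 3030·2822 / 16766 = 8550660 / 16766 = 510.

R = 510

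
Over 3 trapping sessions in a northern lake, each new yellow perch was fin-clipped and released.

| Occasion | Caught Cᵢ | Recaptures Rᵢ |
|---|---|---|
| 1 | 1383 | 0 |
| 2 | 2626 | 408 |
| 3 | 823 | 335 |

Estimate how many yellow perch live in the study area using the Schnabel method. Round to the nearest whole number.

Marked at large before each occasion: Mᵢ = Σⱼ<ᵢ (Cⱼ − Rⱼ) → M1=0, M2=1383, M3=3601
Σ MᵢCᵢ = 0·1383 + 1383·2626 + 3601·823 = 0 + 3631758 + 2963623 = 6595381
Σ Rᵢ = 0 + 408 + 335 = 743
N̂ = 6595381 / 743 ≈ 8876.7 → 8877

N ≈ 8877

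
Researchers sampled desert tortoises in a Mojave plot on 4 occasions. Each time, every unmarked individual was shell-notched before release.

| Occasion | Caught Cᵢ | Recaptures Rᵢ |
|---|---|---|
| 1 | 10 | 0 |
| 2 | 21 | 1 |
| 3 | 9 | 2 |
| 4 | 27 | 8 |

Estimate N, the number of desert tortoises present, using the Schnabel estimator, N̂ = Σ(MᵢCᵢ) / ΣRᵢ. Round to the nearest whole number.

Marked at large before each occasion: Mᵢ = Σⱼ<ᵢ (Cⱼ − Rⱼ) → M1=0, M2=10, M3=30, M4=37
Σ MᵢCᵢ = 0·10 + 10·21 + 30·9 + 37·27 = 0 + 210 + 270 + 999 = 1479
Σ Rᵢ = 0 + 1 + 2 + 8 = 11
N̂ = 1479 / 11 ≈ 134.45 → 134

N ≈ 134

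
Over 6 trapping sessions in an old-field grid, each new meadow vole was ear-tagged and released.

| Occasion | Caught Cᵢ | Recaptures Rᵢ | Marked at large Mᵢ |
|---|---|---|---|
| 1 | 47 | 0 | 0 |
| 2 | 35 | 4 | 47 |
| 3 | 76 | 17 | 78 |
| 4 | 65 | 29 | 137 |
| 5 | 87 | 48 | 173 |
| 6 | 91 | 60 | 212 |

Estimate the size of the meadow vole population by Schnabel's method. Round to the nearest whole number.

N ≈ 322

Σ MᵢCᵢ = 0·47 + 47·35 + 78·76 + 137·65 + 173·87 + 212·91 = 0 + 1645 + 5928 + 8905 + 15051 + 19292 = 50821
Σ Rᵢ = 0 + 4 + 17 + 29 + 48 + 60 = 158
N̂ = 50821 / 158 ≈ 321.7 → 322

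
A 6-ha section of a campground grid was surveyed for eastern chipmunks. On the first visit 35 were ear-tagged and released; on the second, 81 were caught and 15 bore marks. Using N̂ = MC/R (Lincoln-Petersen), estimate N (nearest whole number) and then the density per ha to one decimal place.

density ≈ 31.5 eastern chipmunks per ha

N̂ = 35·81/15 = 2835/15 = 189
Density = N̂ / area = 189 / 6 ≈ 31.50 → 31.5 per ha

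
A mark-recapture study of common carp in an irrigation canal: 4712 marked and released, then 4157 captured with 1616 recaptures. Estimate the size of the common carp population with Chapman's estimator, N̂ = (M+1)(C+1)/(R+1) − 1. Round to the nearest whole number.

N̂ = (4712+1)(4157+1)/(1616+1) − 1 = 4713·4158/1617 − 1
= 19596654/1617 − 1 ≈ 12119.1 − 1 ≈ 12118.1 → 12118

N ≈ 12,118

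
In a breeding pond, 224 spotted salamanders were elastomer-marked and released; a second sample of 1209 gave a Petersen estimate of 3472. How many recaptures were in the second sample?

R = 78

From N = M·C/R: R = M·C / N = 224·1209 / 3472 = 270816 / 3472 = 78.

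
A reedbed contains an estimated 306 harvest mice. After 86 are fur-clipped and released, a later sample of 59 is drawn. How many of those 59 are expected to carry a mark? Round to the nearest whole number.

expected recaptures ≈ 17

Expected recaptures E[R] = M·C / N.
E[R] = 86 × 59 / 306 = 5074 / 306 ≈ 16.6 → 17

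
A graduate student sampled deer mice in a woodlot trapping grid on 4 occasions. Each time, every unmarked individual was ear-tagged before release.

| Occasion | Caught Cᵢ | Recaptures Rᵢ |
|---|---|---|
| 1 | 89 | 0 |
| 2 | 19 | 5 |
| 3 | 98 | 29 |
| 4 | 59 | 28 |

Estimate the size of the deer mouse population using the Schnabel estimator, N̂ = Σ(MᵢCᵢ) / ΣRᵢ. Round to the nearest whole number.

Marked at large before each occasion: Mᵢ = Σⱼ<ᵢ (Cⱼ − Rⱼ) → M1=0, M2=89, M3=103, M4=172
Σ MᵢCᵢ = 0·89 + 89·19 + 103·98 + 172·59 = 0 + 1691 + 10094 + 10148 = 21933
Σ Rᵢ = 0 + 5 + 29 + 28 = 62
N̂ = 21933 / 62 ≈ 353.8 → 354

N ≈ 354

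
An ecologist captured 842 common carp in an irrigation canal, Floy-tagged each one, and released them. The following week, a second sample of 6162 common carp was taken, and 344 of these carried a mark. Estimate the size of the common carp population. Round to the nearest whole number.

If marked individuals mix randomly, R/C ≈ M/N, giving N ≈ M·C/R.
N = (842 × 6162) / 344 = 5188404 / 344 ≈ 15082.6 → 15083

N ≈ 15,083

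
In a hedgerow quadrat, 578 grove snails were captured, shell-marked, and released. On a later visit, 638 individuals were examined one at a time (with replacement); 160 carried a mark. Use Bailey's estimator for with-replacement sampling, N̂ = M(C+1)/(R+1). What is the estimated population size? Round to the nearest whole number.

N ≈ 2294

N̂ = 578·(638+1)/(160+1) = 578·639/161 = 369342/161 ≈ 2294.0 → 2294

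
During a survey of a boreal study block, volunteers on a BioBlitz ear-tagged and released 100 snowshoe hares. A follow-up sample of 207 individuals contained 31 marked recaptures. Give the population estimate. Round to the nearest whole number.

N ≈ 668

Lincoln-Petersen assumes M/N = R/C, so N = M·C / R.
N = (100 × 207) / 31 = 20700 / 31 ≈ 667.7 → 668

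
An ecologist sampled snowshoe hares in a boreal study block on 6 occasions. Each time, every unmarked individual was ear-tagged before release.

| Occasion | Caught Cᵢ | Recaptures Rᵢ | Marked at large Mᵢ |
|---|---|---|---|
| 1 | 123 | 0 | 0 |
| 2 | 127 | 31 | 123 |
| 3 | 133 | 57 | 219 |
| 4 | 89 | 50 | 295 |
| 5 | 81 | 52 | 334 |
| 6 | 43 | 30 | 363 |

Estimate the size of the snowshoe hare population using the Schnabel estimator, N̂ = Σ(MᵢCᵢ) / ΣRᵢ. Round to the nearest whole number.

N ≈ 517

Σ MᵢCᵢ = 0·123 + 123·127 + 219·133 + 295·89 + 334·81 + 363·43 = 0 + 15621 + 29127 + 26255 + 27054 + 15609 = 113666
Σ Rᵢ = 0 + 31 + 57 + 50 + 52 + 30 = 220
N̂ = 113666 / 220 ≈ 516.7 → 517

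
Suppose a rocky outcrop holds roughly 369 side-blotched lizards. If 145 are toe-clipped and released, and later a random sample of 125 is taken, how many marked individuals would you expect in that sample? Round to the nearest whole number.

The marked fraction of the population is 145/369, so in a sample of 125 expect C·(M/N) marked.
E[R] = 145 × 125 / 369 = 18125 / 369 ≈ 49.1 → 49

expected recaptures ≈ 49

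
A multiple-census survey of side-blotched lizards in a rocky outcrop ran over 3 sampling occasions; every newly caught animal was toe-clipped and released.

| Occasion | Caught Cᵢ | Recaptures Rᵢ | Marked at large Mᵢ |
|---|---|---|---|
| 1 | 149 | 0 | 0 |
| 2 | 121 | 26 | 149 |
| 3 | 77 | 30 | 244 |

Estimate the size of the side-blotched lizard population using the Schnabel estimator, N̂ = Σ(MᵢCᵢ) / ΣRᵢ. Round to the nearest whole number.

N ≈ 657

Σ MᵢCᵢ = 0·149 + 149·121 + 244·77 = 0 + 18029 + 18788 = 36817
Σ Rᵢ = 0 + 26 + 30 = 56
N̂ = 36817 / 56 ≈ 657.4 → 657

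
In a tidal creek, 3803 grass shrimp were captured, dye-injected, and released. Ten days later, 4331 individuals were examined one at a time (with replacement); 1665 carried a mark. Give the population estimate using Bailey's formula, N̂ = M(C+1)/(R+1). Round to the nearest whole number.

N ≈ 9889

N̂ = 3803·(4331+1)/(1665+1) = 3803·4332/1666 = 16474596/1666 ≈ 9888.7 → 9889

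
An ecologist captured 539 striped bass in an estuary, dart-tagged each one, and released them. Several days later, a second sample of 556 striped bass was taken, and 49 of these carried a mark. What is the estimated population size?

N = 6116

The marked fraction in the recapture sample should equal the marked fraction in the population: 49/556 = 539/N.
N = (539 × 556) / 49 = 299684 / 49 = 6116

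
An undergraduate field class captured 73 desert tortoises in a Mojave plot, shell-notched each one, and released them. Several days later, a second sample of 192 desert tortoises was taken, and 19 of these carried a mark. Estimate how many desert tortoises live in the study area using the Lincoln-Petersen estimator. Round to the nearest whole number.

N ≈ 738

N = (73 × 192) / 19 = 14016 / 19 ≈ 737.7 → 738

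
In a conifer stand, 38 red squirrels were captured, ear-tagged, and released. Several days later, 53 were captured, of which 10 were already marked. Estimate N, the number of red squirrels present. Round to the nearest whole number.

N = (38 × 53) / 10 = 2014 / 10 ≈ 201.4 → 201

N ≈ 201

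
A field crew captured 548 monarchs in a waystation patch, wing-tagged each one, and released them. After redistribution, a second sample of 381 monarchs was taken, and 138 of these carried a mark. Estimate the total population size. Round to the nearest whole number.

N ≈ 1513

The marked fraction in the recapture sample should equal the marked fraction in the population: 138/381 = 548/N.
N = (548 × 381) / 138 = 208788 / 138 ≈ 1513.0 → 1513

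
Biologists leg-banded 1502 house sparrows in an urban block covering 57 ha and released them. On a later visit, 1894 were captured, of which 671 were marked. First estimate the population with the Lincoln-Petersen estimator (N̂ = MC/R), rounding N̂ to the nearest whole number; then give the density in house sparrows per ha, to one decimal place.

density ≈ 74.4 house sparrows per ha

N̂ = 1502·1894/671 = 2844788/671 ≈ 4239.6 → 4240
Density = N̂ / area = 4240 / 57 ≈ 74.39 → 74.4 per ha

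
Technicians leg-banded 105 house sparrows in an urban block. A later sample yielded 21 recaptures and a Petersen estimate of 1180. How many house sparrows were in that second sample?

C = 236

From N = M·C/R: C = N·R / M = 1180·21 / 105 = 24780 / 105 = 236.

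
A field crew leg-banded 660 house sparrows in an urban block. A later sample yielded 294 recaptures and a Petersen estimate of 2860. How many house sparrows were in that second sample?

From N = M·C/R: C = N·R / M = 2860·294 / 660 = 840840 / 660 = 1274.

C = 1274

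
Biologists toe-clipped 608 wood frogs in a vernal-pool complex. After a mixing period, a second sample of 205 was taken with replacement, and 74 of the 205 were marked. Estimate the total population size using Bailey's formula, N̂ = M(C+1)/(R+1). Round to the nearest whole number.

N ≈ 1670

N̂ = 608·(205+1)/(74+1) = 608·206/75 = 125248/75 ≈ 1670.0 → 1670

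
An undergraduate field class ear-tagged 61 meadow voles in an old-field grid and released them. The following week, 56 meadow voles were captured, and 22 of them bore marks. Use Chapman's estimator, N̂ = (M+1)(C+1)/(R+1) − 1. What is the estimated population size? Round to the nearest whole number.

N̂ = (61+1)(56+1)/(22+1) − 1 = 62·57/23 − 1
= 3534/23 − 1 ≈ 153.7 − 1 ≈ 152.7 → 153

N ≈ 153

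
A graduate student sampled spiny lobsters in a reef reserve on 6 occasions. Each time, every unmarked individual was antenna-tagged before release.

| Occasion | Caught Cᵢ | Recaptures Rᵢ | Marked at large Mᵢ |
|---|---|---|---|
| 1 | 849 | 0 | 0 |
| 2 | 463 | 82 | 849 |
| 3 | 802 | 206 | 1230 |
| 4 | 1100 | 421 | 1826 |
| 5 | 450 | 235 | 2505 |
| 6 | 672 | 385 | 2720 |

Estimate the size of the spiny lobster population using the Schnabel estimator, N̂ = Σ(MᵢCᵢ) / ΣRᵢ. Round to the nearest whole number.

Σ MᵢCᵢ = 0·849 + 849·463 + 1230·802 + 1826·1100 + 2505·450 + 2720·672 = 0 + 393087 + 986460 + 2008600 + 1127250 + 1827840 = 6343237
Σ Rᵢ = 0 + 82 + 206 + 421 + 235 + 385 = 1329
N̂ = 6343237 / 1329 ≈ 4772.9 → 4773

N ≈ 4773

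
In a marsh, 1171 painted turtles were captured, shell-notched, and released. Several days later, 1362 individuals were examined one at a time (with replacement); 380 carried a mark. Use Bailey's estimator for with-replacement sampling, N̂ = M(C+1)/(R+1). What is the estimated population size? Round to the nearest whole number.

N ≈ 4189

N̂ = 1171·(1362+1)/(380+1) = 1171·1363/381 = 1596073/381 ≈ 4189.2 → 4189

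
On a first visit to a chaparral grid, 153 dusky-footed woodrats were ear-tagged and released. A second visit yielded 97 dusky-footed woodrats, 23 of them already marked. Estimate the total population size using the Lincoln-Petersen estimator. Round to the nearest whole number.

N ≈ 645

The marked fraction in the recapture sample should equal the marked fraction in the population: 23/97 = 153/N.
N = (153 × 97) / 23 = 14841 / 23 ≈ 645.3 → 645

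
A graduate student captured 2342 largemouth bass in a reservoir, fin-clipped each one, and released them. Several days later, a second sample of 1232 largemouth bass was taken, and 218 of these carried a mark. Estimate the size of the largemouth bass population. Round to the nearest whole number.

If marked individuals mix randomly, R/C ≈ M/N, giving N ≈ M·C/R.
N = (2342 × 1232) / 218 = 2885344 / 218 ≈ 13235.5 → 13236

N ≈ 13,236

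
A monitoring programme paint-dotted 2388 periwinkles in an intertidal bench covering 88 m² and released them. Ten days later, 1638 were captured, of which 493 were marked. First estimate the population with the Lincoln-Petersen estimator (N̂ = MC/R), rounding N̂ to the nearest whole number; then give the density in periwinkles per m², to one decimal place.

N̂ = 2388·1638/493 = 3911544/493 ≈ 7934.2 → 7934
Density = N̂ / area = 7934 / 88 ≈ 90.16 → 90.2 per m²

density ≈ 90.2 periwinkles per m²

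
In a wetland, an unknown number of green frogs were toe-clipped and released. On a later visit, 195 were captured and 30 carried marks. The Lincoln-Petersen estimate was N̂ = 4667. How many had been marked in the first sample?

From N = M·C/R: M = N·R / C = 4667·30 / 195 = 140010 / 195 = 718.

M = 718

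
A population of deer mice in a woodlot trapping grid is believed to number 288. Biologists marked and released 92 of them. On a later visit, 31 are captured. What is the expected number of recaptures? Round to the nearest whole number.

Expected recaptures E[R] = M·C / N.
E[R] = 92 × 31 / 288 = 2852 / 288 ≈ 9.9 → 10

expected recaptures ≈ 10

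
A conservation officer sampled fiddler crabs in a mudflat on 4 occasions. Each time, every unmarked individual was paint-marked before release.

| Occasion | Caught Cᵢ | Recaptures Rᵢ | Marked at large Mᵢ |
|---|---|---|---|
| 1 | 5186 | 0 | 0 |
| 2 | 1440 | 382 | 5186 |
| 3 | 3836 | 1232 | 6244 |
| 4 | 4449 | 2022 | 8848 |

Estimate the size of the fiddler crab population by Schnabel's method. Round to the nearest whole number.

N ≈ 19,468

Σ MᵢCᵢ = 0·5186 + 5186·1440 + 6244·3836 + 8848·4449 = 0 + 7467840 + 23951984 + 39364752 = 70784576
Σ Rᵢ = 0 + 382 + 1232 + 2022 = 3636
N̂ = 70784576 / 3636 ≈ 19467.7 → 19468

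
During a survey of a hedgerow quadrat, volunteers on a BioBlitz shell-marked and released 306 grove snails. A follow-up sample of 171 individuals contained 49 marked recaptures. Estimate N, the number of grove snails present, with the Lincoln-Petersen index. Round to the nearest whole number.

The marked fraction in the recapture sample should equal the marked fraction in the population: 49/171 = 306/N.
N = (306 × 171) / 49 = 52326 / 49 ≈ 1067.9 → 1068

N ≈ 1068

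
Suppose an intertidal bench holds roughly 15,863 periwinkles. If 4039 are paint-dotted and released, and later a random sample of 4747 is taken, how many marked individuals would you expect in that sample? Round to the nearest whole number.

The marked fraction of the population is 4039/15863, so in a sample of 4747 expect C·(M/N) marked.
E[R] = 4039 × 4747 / 15863 = 19173133 / 15863 ≈ 1208.7 → 1209

expected recaptures ≈ 1209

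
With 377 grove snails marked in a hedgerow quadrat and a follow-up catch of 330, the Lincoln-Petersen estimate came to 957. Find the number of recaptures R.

From N = M·C/R: R = M·C / N = 377·330 / 957 = 124410 / 957 = 130.

R = 130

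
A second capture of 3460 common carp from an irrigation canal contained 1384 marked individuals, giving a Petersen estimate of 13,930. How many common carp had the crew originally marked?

From N = M·C/R: M = N·R / C = 13930·1384 / 3460 = 19279120 / 3460 = 5572.

M = 5572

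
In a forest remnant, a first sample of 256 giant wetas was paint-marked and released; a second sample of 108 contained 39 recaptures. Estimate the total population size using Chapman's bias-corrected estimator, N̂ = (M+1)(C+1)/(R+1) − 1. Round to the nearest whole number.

N ≈ 699

N̂ = (256+1)(108+1)/(39+1) − 1 = 257·109/40 − 1
= 28013/40 − 1 ≈ 700.3 − 1 ≈ 699.3 → 699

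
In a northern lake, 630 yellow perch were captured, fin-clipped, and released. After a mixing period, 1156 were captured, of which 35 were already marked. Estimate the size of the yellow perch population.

N = 20,808

If marked individuals mix randomly, R/C ≈ M/N, giving N ≈ M·C/R.
N = (630 × 1156) / 35 = 728280 / 35 = 20808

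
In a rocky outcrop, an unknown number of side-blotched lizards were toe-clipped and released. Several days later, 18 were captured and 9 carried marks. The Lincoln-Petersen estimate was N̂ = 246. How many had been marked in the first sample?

From N = M·C/R: M = N·R / C = 246·9 / 18 = 2214 / 18 = 123.

M = 123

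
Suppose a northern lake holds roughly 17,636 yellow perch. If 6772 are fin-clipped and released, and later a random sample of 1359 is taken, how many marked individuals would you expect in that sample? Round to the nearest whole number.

expected recaptures ≈ 522

Expected recaptures E[R] = M·C / N.
E[R] = 6772 × 1359 / 17636 = 9203148 / 17636 ≈ 521.8 → 522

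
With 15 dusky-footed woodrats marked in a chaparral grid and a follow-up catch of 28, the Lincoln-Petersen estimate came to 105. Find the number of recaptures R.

R = 4

From N = M·C/R: R = M·C / N = 15·28 / 105 = 420 / 105 = 4.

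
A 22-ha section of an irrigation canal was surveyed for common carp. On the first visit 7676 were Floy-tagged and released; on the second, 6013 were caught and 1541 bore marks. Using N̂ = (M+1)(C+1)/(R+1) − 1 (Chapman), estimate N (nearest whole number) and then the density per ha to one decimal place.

density ≈ 1360.9 common carp per ha

N̂ = 7677·6014/1542 − 1 = 46169478/1542 − 1 ≈ 29940.3 → 29940
Density = N̂ / area = 29940 / 22 ≈ 1360.91 → 1360.9 per ha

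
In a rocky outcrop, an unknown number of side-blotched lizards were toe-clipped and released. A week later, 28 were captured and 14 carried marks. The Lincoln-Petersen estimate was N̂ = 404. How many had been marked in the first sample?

From N = M·C/R: M = N·R / C = 404·14 / 28 = 5656 / 28 = 202.

M = 202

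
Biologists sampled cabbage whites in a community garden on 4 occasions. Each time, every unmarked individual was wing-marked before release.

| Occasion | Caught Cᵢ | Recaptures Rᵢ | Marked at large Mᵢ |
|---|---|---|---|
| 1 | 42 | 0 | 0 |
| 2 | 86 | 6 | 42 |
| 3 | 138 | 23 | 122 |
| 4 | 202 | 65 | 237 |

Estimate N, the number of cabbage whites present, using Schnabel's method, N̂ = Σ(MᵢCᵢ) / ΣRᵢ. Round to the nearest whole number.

N ≈ 727

Σ MᵢCᵢ = 0·42 + 42·86 + 122·138 + 237·202 = 0 + 3612 + 16836 + 47874 = 68322
Σ Rᵢ = 0 + 6 + 23 + 65 = 94
N̂ = 68322 / 94 ≈ 726.8 → 727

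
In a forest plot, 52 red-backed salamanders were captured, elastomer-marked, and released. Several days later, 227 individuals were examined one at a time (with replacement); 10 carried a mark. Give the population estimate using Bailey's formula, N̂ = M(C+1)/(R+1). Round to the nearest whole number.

N̂ = 52·(227+1)/(10+1) = 52·228/11 = 11856/11 ≈ 1077.8 → 1078

N ≈ 1078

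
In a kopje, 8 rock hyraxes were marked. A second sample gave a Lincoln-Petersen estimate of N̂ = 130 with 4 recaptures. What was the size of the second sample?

C = 65

From N = M·C/R: C = N·R / M = 130·4 / 8 = 520 / 8 = 65.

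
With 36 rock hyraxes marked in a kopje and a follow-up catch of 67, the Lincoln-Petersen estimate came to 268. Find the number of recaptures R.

From N = M·C/R: R = M·C / N = 36·67 / 268 = 2412 / 268 = 9.

R = 9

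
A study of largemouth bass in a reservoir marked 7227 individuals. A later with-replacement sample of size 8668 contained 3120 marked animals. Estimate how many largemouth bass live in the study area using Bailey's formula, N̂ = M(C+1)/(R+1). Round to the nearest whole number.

N̂ = 7227·(8668+1)/(3120+1) = 7227·8669/3121 = 62650863/3121 ≈ 20074.0 → 20074

N ≈ 20,074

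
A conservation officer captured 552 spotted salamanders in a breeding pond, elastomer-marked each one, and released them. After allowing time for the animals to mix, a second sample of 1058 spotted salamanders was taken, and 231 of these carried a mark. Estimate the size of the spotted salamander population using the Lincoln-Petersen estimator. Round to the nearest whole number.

N ≈ 2528

N = (552 × 1058) / 231 = 584016 / 231 ≈ 2528.2 → 2528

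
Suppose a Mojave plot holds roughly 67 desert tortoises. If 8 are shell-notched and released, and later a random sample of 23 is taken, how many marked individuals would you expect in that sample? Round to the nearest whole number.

expected recaptures ≈ 3

The marked fraction of the population is 8/67, so in a sample of 23 expect C·(M/N) marked.
E[R] = 8 × 23 / 67 = 184 / 67 ≈ 2.7 → 3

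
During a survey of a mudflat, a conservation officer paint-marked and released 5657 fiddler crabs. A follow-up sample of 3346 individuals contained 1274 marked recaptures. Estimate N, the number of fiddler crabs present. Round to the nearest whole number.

N ≈ 14,857

Lincoln-Petersen assumes M/N = R/C, so N = M·C / R.
N = (5657 × 3346) / 1274 = 18928322 / 1274 ≈ 14857.4 → 14857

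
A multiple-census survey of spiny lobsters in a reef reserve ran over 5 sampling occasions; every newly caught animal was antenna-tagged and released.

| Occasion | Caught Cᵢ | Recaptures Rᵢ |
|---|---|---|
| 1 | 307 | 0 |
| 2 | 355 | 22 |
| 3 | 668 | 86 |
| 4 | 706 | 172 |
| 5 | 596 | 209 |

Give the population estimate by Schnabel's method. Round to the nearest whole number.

N ≈ 5002

Marked at large before each occasion: Mᵢ = Σⱼ<ᵢ (Cⱼ − Rⱼ) → M1=0, M2=307, M3=640, M4=1222, M5=1756
Σ MᵢCᵢ = 0·307 + 307·355 + 640·668 + 1222·706 + 1756·596 = 0 + 108985 + 427520 + 862732 + 1046576 = 2445813
Σ Rᵢ = 0 + 22 + 86 + 172 + 209 = 489
N̂ = 2445813 / 489 ≈ 5001.7 → 5002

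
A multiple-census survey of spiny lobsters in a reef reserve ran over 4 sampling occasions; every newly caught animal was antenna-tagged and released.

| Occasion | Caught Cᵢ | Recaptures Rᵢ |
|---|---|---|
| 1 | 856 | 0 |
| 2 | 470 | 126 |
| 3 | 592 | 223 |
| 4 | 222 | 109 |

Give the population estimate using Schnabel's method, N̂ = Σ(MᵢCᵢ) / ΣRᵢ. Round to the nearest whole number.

N ≈ 3190

Marked at large before each occasion: Mᵢ = Σⱼ<ᵢ (Cⱼ − Rⱼ) → M1=0, M2=856, M3=1200, M4=1569
Σ MᵢCᵢ = 0·856 + 856·470 + 1200·592 + 1569·222 = 0 + 402320 + 710400 + 348318 = 1461038
Σ Rᵢ = 0 + 126 + 223 + 109 = 458
N̂ = 1461038 / 458 ≈ 3190.0 → 3190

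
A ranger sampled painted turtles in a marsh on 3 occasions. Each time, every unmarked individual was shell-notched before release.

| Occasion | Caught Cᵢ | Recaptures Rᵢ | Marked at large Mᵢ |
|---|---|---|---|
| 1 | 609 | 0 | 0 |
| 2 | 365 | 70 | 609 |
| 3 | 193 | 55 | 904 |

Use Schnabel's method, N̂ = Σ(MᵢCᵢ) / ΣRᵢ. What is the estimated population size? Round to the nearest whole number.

N ≈ 3174

Σ MᵢCᵢ = 0·609 + 609·365 + 904·193 = 0 + 222285 + 174472 = 396757
Σ Rᵢ = 0 + 70 + 55 = 125
N̂ = 396757 / 125 ≈ 3174.1 → 3174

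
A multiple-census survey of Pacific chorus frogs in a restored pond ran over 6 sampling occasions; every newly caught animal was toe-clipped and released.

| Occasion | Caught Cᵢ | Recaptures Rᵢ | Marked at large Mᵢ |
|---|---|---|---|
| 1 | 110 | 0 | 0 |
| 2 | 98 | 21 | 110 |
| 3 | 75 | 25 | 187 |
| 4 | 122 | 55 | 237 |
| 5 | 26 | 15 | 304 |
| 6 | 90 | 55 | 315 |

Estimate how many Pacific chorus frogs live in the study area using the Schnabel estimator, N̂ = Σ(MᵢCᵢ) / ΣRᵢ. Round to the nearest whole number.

N ≈ 526

Σ MᵢCᵢ = 0·110 + 110·98 + 187·75 + 237·122 + 304·26 + 315·90 = 0 + 10780 + 14025 + 28914 + 7904 + 28350 = 89973
Σ Rᵢ = 0 + 21 + 25 + 55 + 15 + 55 = 171
N̂ = 89973 / 171 ≈ 526.2 → 526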